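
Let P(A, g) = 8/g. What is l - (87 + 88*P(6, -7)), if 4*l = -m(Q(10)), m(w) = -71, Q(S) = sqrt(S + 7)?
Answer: 877/28 ≈ 31.321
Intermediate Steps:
Q(S) = sqrt(7 + S)
l = 71/4 (l = (-1*(-71))/4 = (1/4)*71 = 71/4 ≈ 17.750)
l - (87 + 88*P(6, -7)) = 71/4 - (87 + 88*(8/(-7))) = 71/4 - (87 + 88*(8*(-1/7))) = 71/4 - (87 + 88*(-8/7)) = 71/4 - (87 - 704/7) = 71/4 - 1*(-95/7) = 71/4 + 95/7 = 877/28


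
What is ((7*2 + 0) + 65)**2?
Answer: 6241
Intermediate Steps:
((7*2 + 0) + 65)**2 = ((14 + 0) + 65)**2 = (14 + 65)**2 = 79**2 = 6241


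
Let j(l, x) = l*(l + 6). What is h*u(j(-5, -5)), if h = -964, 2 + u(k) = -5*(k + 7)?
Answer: 11568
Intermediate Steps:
j(l, x) = l*(6 + l)
u(k) = -37 - 5*k (u(k) = -2 - 5*(k + 7) = -2 - 5*(7 + k) = -2 + (-35 - 5*k) = -37 - 5*k)
h*u(j(-5, -5)) = -964*(-37 - (-25)*(6 - 5)) = -964*(-37 - (-25)) = -964*(-37 - 5*(-5)) = -964*(-37 + 25) = -964*(-12) = 11568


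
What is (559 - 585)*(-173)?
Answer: 4498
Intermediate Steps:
(559 - 585)*(-173) = -26*(-173) = 4498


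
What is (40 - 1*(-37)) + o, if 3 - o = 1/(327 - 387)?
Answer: 4801/60 ≈ 80.017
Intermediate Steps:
o = 181/60 (o = 3 - 1/(327 - 387) = 3 - 1/(-60) = 3 - 1*(-1/60) = 3 + 1/60 = 181/60 ≈ 3.0167)
(40 - 1*(-37)) + o = (40 - 1*(-37)) + 181/60 = (40 + 37) + 181/60 = 77 + 181/60 = 4801/60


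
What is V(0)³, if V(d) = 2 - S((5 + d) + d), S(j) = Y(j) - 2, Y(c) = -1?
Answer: 125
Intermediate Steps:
S(j) = -3 (S(j) = -1 - 2 = -3)
V(d) = 5 (V(d) = 2 - 1*(-3) = 2 + 3 = 5)
V(0)³ = 5³ = 125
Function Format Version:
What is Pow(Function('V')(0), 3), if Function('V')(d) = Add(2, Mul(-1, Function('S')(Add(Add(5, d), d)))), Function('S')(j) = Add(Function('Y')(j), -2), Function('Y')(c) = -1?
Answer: 125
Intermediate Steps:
Function('S')(j) = -3 (Function('S')(j) = Add(-1, -2) = -3)
Function('V')(d) = 5 (Function('V')(d) = Add(2, Mul(-1, -3)) = Add(2, 3) = 5)
Pow(Function('V')(0), 3) = Pow(5, 3) = 125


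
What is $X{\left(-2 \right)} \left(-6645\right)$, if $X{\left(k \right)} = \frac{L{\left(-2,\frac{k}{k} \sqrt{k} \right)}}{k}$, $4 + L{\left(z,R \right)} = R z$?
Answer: $-13290 - 6645 i \sqrt{2} \approx -13290.0 - 9397.5 i$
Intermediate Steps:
$L{\left(z,R \right)} = -4 + R z$
$X{\left(k \right)} = \frac{-4 - 2 \sqrt{k}}{k}$ ($X{\left(k \right)} = \frac{-4 + \frac{k}{k} \sqrt{k} \left(-2\right)}{k} = \frac{-4 + 1 \sqrt{k} \left(-2\right)}{k} = \frac{-4 + \sqrt{k} \left(-2\right)}{k} = \frac{-4 - 2 \sqrt{k}}{k}$)
$X{\left(-2 \right)} \left(-6645\right) = \frac{2 \left(-2 - \sqrt{-2}\right)}{-2} \left(-6645\right) = 2 \left(- \frac{1}{2}\right) \left(-2 - i \sqrt{2}\right) \left(-6645\right) = \left(2 + i \sqrt{2}\right) \left(-6645\right) = -13290 - 6645 i \sqrt{2}$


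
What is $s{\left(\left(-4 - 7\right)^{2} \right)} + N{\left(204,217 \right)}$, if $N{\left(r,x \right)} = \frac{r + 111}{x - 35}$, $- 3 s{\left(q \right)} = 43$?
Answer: $- \frac{983}{78} \approx -12.603$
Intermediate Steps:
$s{\left(q \right)} = - \frac{43}{3}$ ($s{\left(q \right)} = \left(- \frac{1}{3}\right) 43 = - \frac{43}{3}$)
$N{\left(r,x \right)} = \frac{111 + r}{-35 + x}$
$s{\left(\left(-4 - 7\right)^{2} \right)} + N{\left(204,217 \right)} = - \frac{43}{3} + \frac{111 + 204}{-35 + 217} = - \frac{43}{3} + \frac{1}{182} \cdot 315 = - \frac{43}{3} + \frac{45}{26} = - \frac{983}{78}$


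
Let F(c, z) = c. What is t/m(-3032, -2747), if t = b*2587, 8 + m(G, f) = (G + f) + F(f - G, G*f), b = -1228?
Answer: 1588418/2751 ≈ 577.40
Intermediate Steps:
m(G, f) = -8 + 2*f (m(G, f) = -8 + ((G + f) + (f - G)) = -8 + 2*f)
t = -3176836 (t = -1228*2587 = -3176836)
t/m(-3032, -2747) = -3176836/(-8 + 2*(-2747)) = -3176836/(-8 - 5494) = -3176836/(-5502) = -3176836*(-1/5502) = 1588418/2751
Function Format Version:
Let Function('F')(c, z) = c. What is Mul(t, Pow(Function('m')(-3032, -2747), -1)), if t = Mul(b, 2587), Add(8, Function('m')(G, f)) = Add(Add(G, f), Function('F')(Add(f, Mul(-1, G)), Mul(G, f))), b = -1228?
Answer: Rational(1588418, 2751) ≈ 577.40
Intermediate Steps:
Function('m')(G, f) = Add(-8, Mul(2, f)) (Function('m')(G, f) = Add(-8, Add(Add(G, f), Add(f, Mul(-1, G)))) = Add(-8, Mul(2, f)))
t = -3176836 (t = Mul(-1228, 2587) = -3176836)
Mul(t, Pow(Function('m')(-3032, -2747), -1)) = Mul(-3176836, Pow(Add(-8, Mul(2, -2747)), -1)) = Mul(-3176836, Pow(Add(-8, -5494), -1)) = Mul(-3176836, Pow(-5502, -1)) = Mul(-3176836, Rational(-1, 5502)) = Rational(1588418, 2751)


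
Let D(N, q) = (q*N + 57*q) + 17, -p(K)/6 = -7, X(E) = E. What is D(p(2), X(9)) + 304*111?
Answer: 34652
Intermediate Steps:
p(K) = 42 (p(K) = -6*(-7) = 42)
D(N, q) = 17 + 57*q + N*q (D(N, q) = (N*q + 57*q) + 17 = (57*q + N*q) + 17 = 17 + 57*q + N*q)
D(p(2), X(9)) + 304*111 = (17 + 57*9 + 42*9) + 304*111 = (17 + 513 + 378) + 33744 = 908 + 33744 = 34652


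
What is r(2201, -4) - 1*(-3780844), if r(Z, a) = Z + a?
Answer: 3783041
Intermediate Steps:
r(2201, -4) - 1*(-3780844) = (2201 - 4) - 1*(-3780844) = 2197 + 3780844 = 3783041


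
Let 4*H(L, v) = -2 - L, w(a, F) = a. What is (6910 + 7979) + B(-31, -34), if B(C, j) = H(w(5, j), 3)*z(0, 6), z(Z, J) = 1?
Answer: 59549/4 ≈ 14887.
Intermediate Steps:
H(L, v) = -½ - L/4 (H(L, v) = (-2 - L)/4 = -½ - L/4)
B(C, j) = -7/4 (B(C, j) = (-½ - ¼*5)*1 = (-½ - 5/4)*1 = -7/4*1 = -7/4)
(6910 + 7979) + B(-31, -34) = (6910 + 7979) - 7/4 = 14889 - 7/4 = 59549/4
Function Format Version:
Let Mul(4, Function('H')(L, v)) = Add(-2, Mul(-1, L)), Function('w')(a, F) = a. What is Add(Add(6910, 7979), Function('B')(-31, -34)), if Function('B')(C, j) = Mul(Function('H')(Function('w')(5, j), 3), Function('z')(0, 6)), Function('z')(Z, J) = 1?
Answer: Rational(59549, 4) ≈ 14887.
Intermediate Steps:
Function('H')(L, v) = Add(Rational(-1, 2), Mul(Rational(-1, 4), L)) (Function('H')(L, v) = Mul(Rational(1, 4), Add(-2, Mul(-1, L))) = Add(Rational(-1, 2), Mul(Rational(-1, 4), L)))
Function('B')(C, j) = Rational(-7, 4) (Function('B')(C, j) = Mul(Add(Rational(-1, 2), Mul(Rational(-1, 4), 5)), 1) = Mul(Add(Rational(-1, 2), Rational(-5, 4)), 1) = Mul(Rational(-7, 4), 1) = Rational(-7, 4))
Add(Add(6910, 7979), Function('B')(-31, -34)) = Add(Add(6910, 7979), Rational(-7, 4)) = Add(14889, Rational(-7, 4)) = Rational(59549, 4)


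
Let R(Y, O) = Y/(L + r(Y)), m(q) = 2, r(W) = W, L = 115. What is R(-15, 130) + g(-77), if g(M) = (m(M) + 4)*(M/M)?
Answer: 117/20 ≈ 5.8500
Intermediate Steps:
R(Y, O) = Y/(115 + Y)
g(M) = 6 (g(M) = (2 + 4)*(M/M) = 6*1 = 6)
R(-15, 130) + g(-77) = -15/(115 - 15) + 6 = -15/100 + 6 = -15*1/100 + 6 = -3/20 + 6 = 117/20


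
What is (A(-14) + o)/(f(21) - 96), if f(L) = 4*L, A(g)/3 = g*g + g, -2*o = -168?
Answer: -105/2 ≈ -52.500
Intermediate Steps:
o = 84 (o = -½*(-168) = 84)
A(g) = 3*g + 3*g² (A(g) = 3*(g*g + g) = 3*(g² + g) = 3*(g + g²) = 3*g + 3*g²)
(A(-14) + o)/(f(21) - 96) = (3*(-14)*(1 - 14) + 84)/(4*21 - 96) = (3*(-14)*(-13) + 84)/(84 - 96) = (546 + 84)/(-12) = 630*(-1/12) = -105/2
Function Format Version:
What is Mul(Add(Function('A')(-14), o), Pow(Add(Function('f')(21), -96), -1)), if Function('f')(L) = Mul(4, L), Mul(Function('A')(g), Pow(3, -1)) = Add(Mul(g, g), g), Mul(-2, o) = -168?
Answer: Rational(-105, 2) ≈ -52.500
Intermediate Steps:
o = 84 (o = Mul(Rational(-1, 2), -168) = 84)
Function('A')(g) = Add(Mul(3, g), Mul(3, Pow(g, 2))) (Function('A')(g) = Mul(3, Add(Mul(g, g), g)) = Mul(3, Add(Pow(g, 2), g)) = Mul(3, Add(g, Pow(g, 2))) = Add(Mul(3, g), Mul(3, Pow(g, 2))))
Mul(Add(Function('A')(-14), o), Pow(Add(Function('f')(21), -96), -1)) = Mul(Add(Mul(3, -14, Add(1, -14)), 84), Pow(Add(Mul(4, 21), -96), -1)) = Mul(Add(Mul(3, -14, -13), 84), Pow(Add(84, -96), -1)) = Mul(Add(546, 84), Pow(-12, -1)) = Mul(630, Rational(-1, 12)) = Rational(-105, 2)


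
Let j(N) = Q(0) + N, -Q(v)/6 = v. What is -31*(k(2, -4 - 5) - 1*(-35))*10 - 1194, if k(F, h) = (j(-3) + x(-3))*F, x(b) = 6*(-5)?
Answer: 8416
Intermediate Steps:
Q(v) = -6*v
x(b) = -30
j(N) = N (j(N) = -6*0 + N = 0 + N = N)
k(F, h) = -33*F (k(F, h) = (-3 - 30)*F = -33*F)
-31*(k(2, -4 - 5) - 1*(-35))*10 - 1194 = -31*(-33*2 - 1*(-35))*10 - 1194 = -31*(-66 + 35)*10 - 1194 = -(-961)*10 - 1194 = -31*(-310) - 1194 = 9610 - 1194 = 8416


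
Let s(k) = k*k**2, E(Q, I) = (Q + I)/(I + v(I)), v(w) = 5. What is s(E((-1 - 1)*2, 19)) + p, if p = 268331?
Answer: 137385597/512 ≈ 2.6833e+5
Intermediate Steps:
E(Q, I) = (I + Q)/(5 + I) (E(Q, I) = (Q + I)/(I + 5) = (I + Q)/(5 + I))
s(k) = k**3
s(E((-1 - 1)*2, 19)) + p = ((19 + (-1 - 1)*2)/(5 + 19))**3 + 268331 = ((19 - 2*2)/24)**3 + 268331 = ((19 - 4)/24)**3 + 268331 = ((1/24)*15)**3 + 268331 = (5/8)**3 + 268331 = 125/512 + 268331 = 137385597/512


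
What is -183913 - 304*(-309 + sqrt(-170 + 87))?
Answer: -89977 - 304*I*sqrt(83) ≈ -89977.0 - 2769.6*I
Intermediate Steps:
-183913 - 304*(-309 + sqrt(-170 + 87)) = -183913 - 304*(-309 + sqrt(-83)) = -183913 - 304*(-309 + I*sqrt(83)) = -183913 - (-93936 + 304*I*sqrt(83)) = -183913 + (93936 - 304*I*sqrt(83)) = -89977 - 304*I*sqrt(83)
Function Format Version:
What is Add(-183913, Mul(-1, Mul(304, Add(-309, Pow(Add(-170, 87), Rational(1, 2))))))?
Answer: Add(-89977, Mul(-304, I, Pow(83, Rational(1, 2)))) ≈ Add(-89977., Mul(-2769.6, I))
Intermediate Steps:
Add(-183913, Mul(-1, Mul(304, Add(-309, Pow(Add(-170, 87), Rational(1, 2)))))) = Add(-183913, Mul(-1, Mul(304, Add(-309, Pow(-83, Rational(1, 2)))))) = Add(-183913, Mul(-1, Mul(304, Add(-309, Mul(I, Pow(83, Rational(1, 2))))))) = Add(-183913, Mul(-1, Add(-93936, Mul(304, I, Pow(83, Rational(1, 2)))))) = Add(-183913, Add(93936, Mul(-304, I, Pow(83, Rational(1, 2))))) = Add(-89977, Mul(-304, I, Pow(83, Rational(1, 2))))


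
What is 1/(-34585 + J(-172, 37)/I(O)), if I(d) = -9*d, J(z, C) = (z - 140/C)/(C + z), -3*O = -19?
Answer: -94905/3282291593 ≈ -2.8914e-5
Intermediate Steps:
O = 19/3 (O = -⅓*(-19) = 19/3 ≈ 6.3333)
J(z, C) = (z - 140/C)/(C + z)
1/(-34585 + J(-172, 37)/I(O)) = 1/(-34585 + ((-140 + 37*(-172))/(37*(37 - 172)))/((-9*19/3))) = 1/(-34585 + ((1/37)*(-140 - 6364)/(-135))/(-57)) = 1/(-34585 + ((1/37)*(-1/135)*(-6504))*(-1/57)) = 1/(-34585 + (2168/1665)*(-1/57)) = 1/(-34585 - 2168/94905) = 1/(-3282291593/94905) = -94905/3282291593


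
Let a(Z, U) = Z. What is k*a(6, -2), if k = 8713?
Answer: 52278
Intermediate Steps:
k*a(6, -2) = 8713*6 = 52278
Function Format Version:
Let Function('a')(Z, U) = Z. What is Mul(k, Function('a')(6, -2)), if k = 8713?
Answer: 52278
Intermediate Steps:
Mul(k, Function('a')(6, -2)) = Mul(8713, 6) = 52278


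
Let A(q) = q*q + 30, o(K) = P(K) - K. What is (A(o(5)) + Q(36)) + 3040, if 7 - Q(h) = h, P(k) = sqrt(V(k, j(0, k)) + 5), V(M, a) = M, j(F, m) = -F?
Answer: 3076 - 10*sqrt(10) ≈ 3044.4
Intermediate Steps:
P(k) = sqrt(5 + k) (P(k) = sqrt(k + 5) = sqrt(5 + k))
Q(h) = 7 - h
o(K) = sqrt(5 + K) - K
A(q) = 30 + q**2 (A(q) = q**2 + 30 = 30 + q**2)
(A(o(5)) + Q(36)) + 3040 = ((30 + (sqrt(5 + 5) - 1*5)**2) + (7 - 1*36)) + 3040 = ((30 + (sqrt(10) - 5)**2) + (7 - 36)) + 3040 = ((30 + (-5 + sqrt(10))**2) - 29) + 3040 = (1 + (-5 + sqrt(10))**2) + 3040 = 3041 + (-5 + sqrt(10))**2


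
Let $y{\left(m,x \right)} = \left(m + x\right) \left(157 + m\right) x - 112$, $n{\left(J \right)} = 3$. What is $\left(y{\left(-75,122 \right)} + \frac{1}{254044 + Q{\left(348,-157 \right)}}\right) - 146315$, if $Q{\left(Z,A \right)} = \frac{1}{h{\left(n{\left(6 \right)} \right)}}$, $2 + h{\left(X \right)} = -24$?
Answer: $\frac{2138487702849}{6605143} \approx 3.2376 \cdot 10^{5}$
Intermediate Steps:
$h{\left(X \right)} = -26$ ($h{\left(X \right)} = -2 - 24 = -26$)
$Q{\left(Z,A \right)} = - \frac{1}{26}$ ($Q{\left(Z,A \right)} = \frac{1}{-26} = - \frac{1}{26}$)
$y{\left(m,x \right)} = -112 + x \left(157 + m\right) \left(m + x\right)$ ($y{\left(m,x \right)} = \left(157 + m\right) \left(m + x\right) x - 112 = x \left(157 + m\right) \left(m + x\right) - 112 = -112 + x \left(157 + m\right) \left(m + x\right)$)
$\left(y{\left(-75,122 \right)} + \frac{1}{254044 + Q{\left(348,-157 \right)}}\right) - 146315 = \left(\left(-112 + 157 \cdot 122^{2} - 75 \cdot 122^{2} + 122 \left(-75\right)^{2} + 157 \left(-75\right) 122\right) + \frac{1}{254044 - \frac{1}{26}}\right) - 146315 = \left(\left(-112 + 157 \cdot 14884 - 1116300 + 122 \cdot 5625 - 1436550\right) + \frac{1}{\frac{6605143}{26}}\right) - 146315 = \left(\left(-112 + 2336788 - 1116300 + 686250 - 1436550\right) + \frac{26}{6605143}\right) - 146315 = \left(470076 + \frac{26}{6605143}\right) - 146315 = \frac{3104919200894}{6605143} - 146315 = \frac{2138487702849}{6605143}$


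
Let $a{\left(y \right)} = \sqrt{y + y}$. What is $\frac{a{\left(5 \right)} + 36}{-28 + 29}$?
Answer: $36 + \sqrt{10} \approx 39.162$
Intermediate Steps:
$a{\left(y \right)} = \sqrt{2} \sqrt{y}$ ($a{\left(y \right)} = \sqrt{2 y} = \sqrt{2} \sqrt{y}$)
$\frac{a{\left(5 \right)} + 36}{-28 + 29} = \frac{\sqrt{2} \sqrt{5} + 36}{-28 + 29} = \frac{\sqrt{10} + 36}{1} = 1 \left(36 + \sqrt{10}\right) = 36 + \sqrt{10}$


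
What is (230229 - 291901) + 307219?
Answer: 245547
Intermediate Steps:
(230229 - 291901) + 307219 = -61672 + 307219 = 245547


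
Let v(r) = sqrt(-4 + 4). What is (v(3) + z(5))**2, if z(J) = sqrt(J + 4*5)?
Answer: 25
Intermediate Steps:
v(r) = 0 (v(r) = sqrt(0) = 0)
z(J) = sqrt(20 + J) (z(J) = sqrt(J + 20) = sqrt(20 + J))
(v(3) + z(5))**2 = (0 + sqrt(20 + 5))**2 = (0 + sqrt(25))**2 = (0 + 5)**2 = 5**2 = 25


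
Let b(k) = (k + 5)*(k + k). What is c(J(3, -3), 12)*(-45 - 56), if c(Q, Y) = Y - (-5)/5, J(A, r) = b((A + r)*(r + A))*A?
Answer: -1313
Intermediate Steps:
b(k) = 2*k*(5 + k) (b(k) = (5 + k)*(2*k) = 2*k*(5 + k))
J(A, r) = 2*A*(A + r)²*(5 + (A + r)²) (J(A, r) = (2*((A + r)*(r + A))*(5 + (A + r)*(r + A)))*A = (2*((A + r)*(A + r))*(5 + (A + r)*(A + r)))*A = (2*(A + r)²*(5 + (A + r)²))*A = 2*A*(A + r)²*(5 + (A + r)²))
c(Q, Y) = 1 + Y (c(Q, Y) = Y - (-5)/5 = Y - 1*(-1) = Y + 1 = 1 + Y)
c(J(3, -3), 12)*(-45 - 56) = (1 + 12)*(-45 - 56) = 13*(-101) = -1313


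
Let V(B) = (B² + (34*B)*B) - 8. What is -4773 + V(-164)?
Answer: 936579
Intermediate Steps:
V(B) = -8 + 35*B² (V(B) = (B² + 34*B²) - 8 = 35*B² - 8 = -8 + 35*B²)
-4773 + V(-164) = -4773 + (-8 + 35*(-164)²) = -4773 + (-8 + 35*26896) = -4773 + (-8 + 941360) = -4773 + 941352 = 936579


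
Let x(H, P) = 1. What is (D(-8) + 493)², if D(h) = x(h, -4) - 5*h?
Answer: 285156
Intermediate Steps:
D(h) = 1 - 5*h
(D(-8) + 493)² = ((1 - 5*(-8)) + 493)² = ((1 + 40) + 493)² = (41 + 493)² = 534² = 285156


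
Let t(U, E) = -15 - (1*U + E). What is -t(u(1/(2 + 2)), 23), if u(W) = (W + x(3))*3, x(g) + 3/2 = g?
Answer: 173/4 ≈ 43.250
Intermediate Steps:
x(g) = -3/2 + g
u(W) = 9/2 + 3*W (u(W) = (W + (-3/2 + 3))*3 = (W + 3/2)*3 = (3/2 + W)*3 = 9/2 + 3*W)
t(U, E) = -15 - E - U (t(U, E) = -15 - (U + E) = -15 - (E + U) = -15 + (-E - U) = -15 - E - U)
-t(u(1/(2 + 2)), 23) = -(-15 - 1*23 - (9/2 + 3/(2 + 2))) = -(-15 - 23 - (9/2 + 3/4)) = -(-15 - 23 - 1*21/4) = -(-15 - 23 - 21/4) = -1*(-173/4) = 173/4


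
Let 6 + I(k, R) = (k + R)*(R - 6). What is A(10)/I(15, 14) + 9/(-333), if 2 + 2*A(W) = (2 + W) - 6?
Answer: -76/4181 ≈ -0.018177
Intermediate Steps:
I(k, R) = -6 + (-6 + R)*(R + k) (I(k, R) = -6 + (k + R)*(R - 6) = -6 + (R + k)*(-6 + R) = -6 + (-6 + R)*(R + k))
A(W) = -3 + W/2 (A(W) = -1 + ((2 + W) - 6)/2 = -1 + (-4 + W)/2 = -1 + (-2 + W/2) = -3 + W/2)
A(10)/I(15, 14) + 9/(-333) = (-3 + (1/2)*10)/(-6 + 14**2 - 6*14 - 6*15 + 14*15) + 9/(-333) = (-3 + 5)/(-6 + 196 - 84 - 90 + 210) + 9*(-1/333) = 2/226 - 1/37 = 2*(1/226) - 1/37 = 1/113 - 1/37 = -76/4181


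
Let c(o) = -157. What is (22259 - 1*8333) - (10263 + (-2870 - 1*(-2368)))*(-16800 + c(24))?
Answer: 165531203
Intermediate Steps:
(22259 - 1*8333) - (10263 + (-2870 - 1*(-2368)))*(-16800 + c(24)) = (22259 - 1*8333) - (10263 + (-2870 - 1*(-2368)))*(-16800 - 157) = (22259 - 8333) - (10263 + (-2870 + 2368))*(-16957) = 13926 - (10263 - 502)*(-16957) = 13926 - 9761*(-16957) = 13926 - 1*(-165517277) = 13926 + 165517277 = 165531203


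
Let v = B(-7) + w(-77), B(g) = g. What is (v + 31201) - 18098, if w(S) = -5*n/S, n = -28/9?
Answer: 1296484/99 ≈ 13096.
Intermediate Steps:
n = -28/9 (n = -28*⅑ = -28/9 ≈ -3.1111)
w(S) = 140/(9*S) (w(S) = -(-140)/(9*S) = 140/(9*S))
v = -713/99 (v = -7 + (140/9)/(-77) = -7 + (140/9)*(-1/77) = -7 - 20/99 = -713/99 ≈ -7.2020)
(v + 31201) - 18098 = (-713/99 + 31201) - 18098 = 3088186/99 - 18098 = 1296484/99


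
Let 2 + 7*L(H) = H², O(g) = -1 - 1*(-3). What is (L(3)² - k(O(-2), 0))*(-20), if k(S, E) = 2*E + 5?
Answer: 80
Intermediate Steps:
O(g) = 2 (O(g) = -1 + 3 = 2)
k(S, E) = 5 + 2*E
L(H) = -2/7 + H²/7
(L(3)² - k(O(-2), 0))*(-20) = ((-2/7 + (⅐)*3²)² - (5 + 2*0))*(-20) = ((-2/7 + (⅐)*9)² - (5 + 0))*(-20) = ((-2/7 + 9/7)² - 1*5)*(-20) = (1² - 5)*(-20) = (1 - 5)*(-20) = -4*(-20) = 80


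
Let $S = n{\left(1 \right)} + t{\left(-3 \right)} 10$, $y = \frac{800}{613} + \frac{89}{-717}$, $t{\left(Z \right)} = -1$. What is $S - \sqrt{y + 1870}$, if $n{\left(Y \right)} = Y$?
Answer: $-9 - \frac{\sqrt{361472316953073}}{439521} \approx -52.257$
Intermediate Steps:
$y = \frac{519043}{439521}$ ($y = 800 \cdot \frac{1}{613} + 89 \left(- \frac{1}{717}\right) = \frac{800}{613} - \frac{89}{717} = \frac{519043}{439521} \approx 1.1809$)
$S = -9$ ($S = 1 - 10 = -9$)
$S - \sqrt{y + 1870} = -9 - \sqrt{\frac{519043}{439521} + 1870} = -9 - \sqrt{\frac{822423313}{439521}} = -9 - \frac{\sqrt{361472316953073}}{439521}$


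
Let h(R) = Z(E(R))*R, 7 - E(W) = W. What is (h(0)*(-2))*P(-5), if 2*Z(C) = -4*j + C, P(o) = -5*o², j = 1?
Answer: 0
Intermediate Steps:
E(W) = 7 - W
Z(C) = -2 + C/2 (Z(C) = (-4*1 + C)/2 = (-4 + C)/2 = -2 + C/2)
h(R) = R*(3/2 - R/2) (h(R) = (-2 + (7 - R)/2)*R = (-2 + (7/2 - R/2))*R = (3/2 - R/2)*R = R*(3/2 - R/2))
(h(0)*(-2))*P(-5) = (((½)*0*(3 - 1*0))*(-2))*(-5*(-5)²) = (((½)*0*(3 + 0))*(-2))*(-5*25) = (((½)*0*3)*(-2))*(-125) = (0*(-2))*(-125) = 0*(-125) = 0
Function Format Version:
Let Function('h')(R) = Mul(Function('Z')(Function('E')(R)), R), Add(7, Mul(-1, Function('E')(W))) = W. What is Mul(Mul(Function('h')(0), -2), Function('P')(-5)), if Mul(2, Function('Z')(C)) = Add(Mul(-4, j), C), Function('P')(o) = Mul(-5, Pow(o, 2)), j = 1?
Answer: 0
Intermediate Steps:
Function('E')(W) = Add(7, Mul(-1, W))
Function('Z')(C) = Add(-2, Mul(Rational(1, 2), C)) (Function('Z')(C) = Mul(Rational(1, 2), Add(Mul(-4, 1), C)) = Mul(Rational(1, 2), Add(-4, C)) = Add(-2, Mul(Rational(1, 2), C)))
Function('h')(R) = Mul(R, Add(Rational(3, 2), Mul(Rational(-1, 2), R))) (Function('h')(R) = Mul(Add(-2, Mul(Rational(1, 2), Add(7, Mul(-1, R)))), R) = Mul(Add(-2, Add(Rational(7, 2), Mul(Rational(-1, 2), R))), R) = Mul(Add(Rational(3, 2), Mul(Rational(-1, 2), R)), R) = Mul(R, Add(Rational(3, 2), Mul(Rational(-1, 2), R))))
Mul(Mul(Function('h')(0), -2), Function('P')(-5)) = Mul(Mul(Mul(Rational(1, 2), 0, Add(3, Mul(-1, 0))), -2), Mul(-5, Pow(-5, 2))) = Mul(Mul(Mul(Rational(1, 2), 0, Add(3, 0)), -2), Mul(-5, 25)) = Mul(Mul(Mul(Rational(1, 2), 0, 3), -2), -125) = Mul(Mul(0, -2), -125) = Mul(0, -125) = 0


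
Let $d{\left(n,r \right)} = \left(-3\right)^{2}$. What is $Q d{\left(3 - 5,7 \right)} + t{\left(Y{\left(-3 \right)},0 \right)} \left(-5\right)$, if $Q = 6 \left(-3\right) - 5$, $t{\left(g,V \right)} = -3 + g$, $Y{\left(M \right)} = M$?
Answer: $-177$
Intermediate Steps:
$d{\left(n,r \right)} = 9$
$Q = -23$ ($Q = -18 - 5 = -23$)
$Q d{\left(3 - 5,7 \right)} + t{\left(Y{\left(-3 \right)},0 \right)} \left(-5\right) = \left(-23\right) 9 + \left(-3 - 3\right) \left(-5\right) = -207 - -30 = -207 + 30 = -177$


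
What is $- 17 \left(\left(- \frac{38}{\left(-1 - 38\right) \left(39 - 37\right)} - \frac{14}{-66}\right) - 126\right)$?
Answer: $\frac{304606}{143} \approx 2130.1$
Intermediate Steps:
$- 17 \left(\left(- \frac{38}{\left(-1 - 38\right) \left(39 - 37\right)} - \frac{14}{-66}\right) - 126\right) = - 17 \left(\left(- \frac{38}{\left(-39\right) 2} - - \frac{7}{33}\right) - 126\right) = - 17 \left(\left(- \frac{38}{-78} + \frac{7}{33}\right) - 126\right) = - 17 \left(\left(\left(-38\right) \left(- \frac{1}{78}\right) + \frac{7}{33}\right) - 126\right) = - 17 \left(\left(\frac{19}{39} + \frac{7}{33}\right) - 126\right) = - 17 \left(\frac{100}{143} - 126\right) = \left(-17\right) \left(- \frac{17918}{143}\right) = \frac{304606}{143}$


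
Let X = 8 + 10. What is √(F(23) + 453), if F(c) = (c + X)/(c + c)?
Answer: √960434/46 ≈ 21.305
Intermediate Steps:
X = 18
F(c) = (18 + c)/(2*c) (F(c) = (c + 18)/(c + c) = (18 + c)/((2*c)) = (18 + c)*(1/(2*c)) = (18 + c)/(2*c))
√(F(23) + 453) = √((½)*(18 + 23)/23 + 453) = √((½)*(1/23)*41 + 453) = √(41/46 + 453) = √(20879/46) = √960434/46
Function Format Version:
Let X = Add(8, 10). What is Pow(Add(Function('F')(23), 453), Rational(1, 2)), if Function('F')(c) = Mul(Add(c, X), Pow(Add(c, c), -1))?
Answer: Mul(Rational(1, 46), Pow(960434, Rational(1, 2))) ≈ 21.305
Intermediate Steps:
X = 18
Function('F')(c) = Mul(Rational(1, 2), Pow(c, -1), Add(18, c)) (Function('F')(c) = Mul(Add(c, 18), Pow(Add(c, c), -1)) = Mul(Add(18, c), Pow(Mul(2, c), -1)) = Mul(Add(18, c), Mul(Rational(1, 2), Pow(c, -1))) = Mul(Rational(1, 2), Pow(c, -1), Add(18, c)))
Pow(Add(Function('F')(23), 453), Rational(1, 2)) = Pow(Add(Mul(Rational(1, 2), Pow(23, -1), Add(18, 23)), 453), Rational(1, 2)) = Pow(Add(Mul(Rational(1, 2), Rational(1, 23), 41), 453), Rational(1, 2)) = Pow(Add(Rational(41, 46), 453), Rational(1, 2)) = Pow(Rational(20879, 46), Rational(1, 2)) = Mul(Rational(1, 46), Pow(960434, Rational(1, 2)))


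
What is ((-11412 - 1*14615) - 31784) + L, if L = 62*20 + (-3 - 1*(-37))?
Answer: -56537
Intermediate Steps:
L = 1274 (L = 1240 + (-3 + 37) = 1240 + 34 = 1274)
((-11412 - 1*14615) - 31784) + L = ((-11412 - 1*14615) - 31784) + 1274 = ((-11412 - 14615) - 31784) + 1274 = (-26027 - 31784) + 1274 = -57811 + 1274 = -56537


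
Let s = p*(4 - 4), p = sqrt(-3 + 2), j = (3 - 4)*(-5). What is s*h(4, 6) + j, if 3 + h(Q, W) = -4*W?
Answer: 5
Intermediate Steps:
h(Q, W) = -3 - 4*W
j = 5 (j = -1*(-5) = 5)
p = I (p = sqrt(-1) = I ≈ 1.0*I)
s = 0 (s = I*(4 - 4) = I*0 = 0)
s*h(4, 6) + j = 0*(-3 - 4*6) + 5 = 0*(-3 - 24) + 5 = 0*(-27) + 5 = 0 + 5 = 5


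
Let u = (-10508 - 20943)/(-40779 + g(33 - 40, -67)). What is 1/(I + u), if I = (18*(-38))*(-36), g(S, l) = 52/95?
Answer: 3873953/95395206517 ≈ 4.0610e-5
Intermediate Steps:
g(S, l) = 52/95 (g(S, l) = 52*(1/95) = 52/95)
I = 24624 (I = -684*(-36) = 24624)
u = 2987845/3873953 (u = (-10508 - 20943)/(-40779 + 52/95) = -31451/(-3873953/95) = -31451*(-95/3873953) = 2987845/3873953 ≈ 0.77127)
1/(I + u) = 1/(24624 + 2987845/3873953) = 1/(95395206517/3873953) = 3873953/95395206517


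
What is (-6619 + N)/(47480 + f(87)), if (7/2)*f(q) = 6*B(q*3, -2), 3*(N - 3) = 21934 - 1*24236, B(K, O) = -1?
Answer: -77525/498522 ≈ -0.15551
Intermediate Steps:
N = -2293/3 (N = 3 + (21934 - 1*24236)/3 = 3 + (21934 - 24236)/3 = 3 + (⅓)*(-2302) = 3 - 2302/3 = -2293/3 ≈ -764.33)
f(q) = -12/7 (f(q) = 2*(6*(-1))/7 = (2/7)*(-6) = -12/7)
(-6619 + N)/(47480 + f(87)) = (-6619 - 2293/3)/(47480 - 12/7) = -22150/(3*332348/7) = -22150/3*7/332348 = -77525/498522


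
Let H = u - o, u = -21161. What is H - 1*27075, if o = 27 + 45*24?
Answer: -49343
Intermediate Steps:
o = 1107 (o = 27 + 1080 = 1107)
H = -22268 (H = -21161 - 1*1107 = -21161 - 1107 = -22268)
H - 1*27075 = -22268 - 1*27075 = -22268 - 27075 = -49343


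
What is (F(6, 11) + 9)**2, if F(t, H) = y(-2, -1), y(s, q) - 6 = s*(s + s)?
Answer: 529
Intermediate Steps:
y(s, q) = 6 + 2*s**2 (y(s, q) = 6 + s*(s + s) = 6 + s*(2*s) = 6 + 2*s**2)
F(t, H) = 14 (F(t, H) = 6 + 2*(-2)**2 = 6 + 2*4 = 6 + 8 = 14)
(F(6, 11) + 9)**2 = (14 + 9)**2 = 23**2 = 529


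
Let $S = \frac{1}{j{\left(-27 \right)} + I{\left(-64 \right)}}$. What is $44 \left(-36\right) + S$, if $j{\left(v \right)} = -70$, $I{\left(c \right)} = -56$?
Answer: $- \frac{199585}{126} \approx -1584.0$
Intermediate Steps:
$S = - \frac{1}{126}$ ($S = \frac{1}{-70 - 56} = \frac{1}{-126} = - \frac{1}{126} \approx -0.0079365$)
$44 \left(-36\right) + S = 44 \left(-36\right) - \frac{1}{126} = -1584 - \frac{1}{126} = - \frac{199585}{126}$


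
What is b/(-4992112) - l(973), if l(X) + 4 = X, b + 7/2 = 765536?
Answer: -9676244121/9984224 ≈ -969.15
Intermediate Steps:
b = 1531065/2 (b = -7/2 + 765536 = 1531065/2 ≈ 7.6553e+5)
l(X) = -4 + X
b/(-4992112) - l(973) = (1531065/2)/(-4992112) - (-4 + 973) = (1531065/2)*(-1/4992112) - 1*969 = -1531065/9984224 - 969 = -9676244121/9984224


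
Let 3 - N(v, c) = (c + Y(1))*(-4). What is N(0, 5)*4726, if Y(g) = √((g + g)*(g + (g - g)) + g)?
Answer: 108698 + 18904*√3 ≈ 1.4144e+5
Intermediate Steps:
Y(g) = √(g + 2*g²) (Y(g) = √((2*g)*(g + 0) + g) = √((2*g)*g + g) = √(2*g² + g) = √(g + 2*g²))
N(v, c) = 3 + 4*c + 4*√3 (N(v, c) = 3 - (c + √(1*(1 + 2*1)))*(-4) = 3 - (c + √(1*(1 + 2)))*(-4) = 3 - (c + √(1*3))*(-4) = 3 - (c + √3)*(-4) = 3 - (-4*c - 4*√3) = 3 + (4*c + 4*√3) = 3 + 4*c + 4*√3)
N(0, 5)*4726 = (3 + 4*5 + 4*√3)*4726 = (3 + 20 + 4*√3)*4726 = (23 + 4*√3)*4726 = 108698 + 18904*√3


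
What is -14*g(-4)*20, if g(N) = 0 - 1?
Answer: 280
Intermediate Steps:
g(N) = -1
-14*g(-4)*20 = -14*(-1)*20 = 14*20 = 280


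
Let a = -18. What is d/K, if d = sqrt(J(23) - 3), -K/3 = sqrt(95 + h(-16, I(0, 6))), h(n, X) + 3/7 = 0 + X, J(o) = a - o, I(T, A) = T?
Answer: -I*sqrt(50974)/993 ≈ -0.22737*I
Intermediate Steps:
J(o) = -18 - o
h(n, X) = -3/7 + X (h(n, X) = -3/7 + (0 + X) = -3/7 + X)
K = -3*sqrt(4634)/7 (K = -3*sqrt(95 + (-3/7 + 0)) = -3*sqrt(95 - 3/7) = -3*sqrt(4634)/7 ≈ -29.174)
d = 2*I*sqrt(11) (d = sqrt((-18 - 1*23) - 3) = sqrt((-18 - 23) - 3) = sqrt(-41 - 3) = sqrt(-44) = 2*I*sqrt(11) ≈ 6.6332*I)
d/K = (2*I*sqrt(11))/((-3*sqrt(4634)/7)) = (2*I*sqrt(11))*(-sqrt(4634)/1986) = -I*sqrt(50974)/993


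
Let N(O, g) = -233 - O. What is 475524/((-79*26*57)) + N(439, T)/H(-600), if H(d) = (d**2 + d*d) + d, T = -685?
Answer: -2376185014/584902175 ≈ -4.0625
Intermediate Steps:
H(d) = d + 2*d**2 (H(d) = (d**2 + d**2) + d = 2*d**2 + d = d + 2*d**2)
475524/((-79*26*57)) + N(439, T)/H(-600) = 475524/((-79*26*57)) + (-233 - 1*439)/((-600*(1 + 2*(-600)))) = 475524/((-2054*57)) + (-233 - 439)/((-600*(1 - 1200))) = 475524/(-117078) - 672/((-600*(-1199))) = 475524*(-1/117078) - 672/719400 = -79254/19513 - 672*1/719400 = -79254/19513 - 28/29975 = -2376185014/584902175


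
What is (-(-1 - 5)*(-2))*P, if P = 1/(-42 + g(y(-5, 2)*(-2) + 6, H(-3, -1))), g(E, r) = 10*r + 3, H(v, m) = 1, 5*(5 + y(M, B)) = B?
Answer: 12/29 ≈ 0.41379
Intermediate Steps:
y(M, B) = -5 + B/5
g(E, r) = 3 + 10*r
P = -1/29 (P = 1/(-42 + (3 + 10*1)) = 1/(-42 + (3 + 10)) = 1/(-42 + 13) = 1/(-29) = -1/29 ≈ -0.034483)
(-(-1 - 5)*(-2))*P = (-(-1 - 5)*(-2))*(-1/29) = (-1*(-6)*(-2))*(-1/29) = (6*(-2))*(-1/29) = -12*(-1/29) = 12/29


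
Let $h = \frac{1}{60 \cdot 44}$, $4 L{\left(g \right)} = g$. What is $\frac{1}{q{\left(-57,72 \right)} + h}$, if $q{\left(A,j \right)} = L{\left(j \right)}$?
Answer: $\frac{2640}{47521} \approx 0.055554$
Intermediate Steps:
$L{\left(g \right)} = \frac{g}{4}$
$q{\left(A,j \right)} = \frac{j}{4}$
$h = \frac{1}{2640} \approx 0.00037879$
$\frac{1}{q{\left(-57,72 \right)} + h} = \frac{1}{\frac{1}{4} \cdot 72 + \frac{1}{2640}} = \frac{1}{18 + \frac{1}{2640}} = \frac{1}{\frac{47521}{2640}} = \frac{2640}{47521}$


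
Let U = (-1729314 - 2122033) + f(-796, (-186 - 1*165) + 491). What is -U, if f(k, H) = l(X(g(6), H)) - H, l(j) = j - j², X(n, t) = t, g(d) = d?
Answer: 3870947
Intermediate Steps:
f(k, H) = -H + H*(1 - H) (f(k, H) = H*(1 - H) - H = -H + H*(1 - H))
U = -3870947 (U = (-1729314 - 2122033) - ((-186 - 1*165) + 491)² = -3851347 - ((-186 - 165) + 491)² = -3851347 - (-351 + 491)² = -3851347 - 1*140² = -3851347 - 1*19600 = -3851347 - 19600 = -3870947)
-U = -1*(-3870947) = 3870947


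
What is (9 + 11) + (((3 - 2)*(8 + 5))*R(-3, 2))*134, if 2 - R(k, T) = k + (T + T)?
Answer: 1762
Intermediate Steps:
R(k, T) = 2 - k - 2*T (R(k, T) = 2 - (k + (T + T)) = 2 - (k + 2*T) = 2 + (-k - 2*T) = 2 - k - 2*T)
(9 + 11) + (((3 - 2)*(8 + 5))*R(-3, 2))*134 = (9 + 11) + (((3 - 2)*(8 + 5))*(2 - 1*(-3) - 2*2))*134 = 20 + ((1*13)*(2 + 3 - 4))*134 = 20 + (13*1)*134 = 20 + 13*134 = 20 + 1742 = 1762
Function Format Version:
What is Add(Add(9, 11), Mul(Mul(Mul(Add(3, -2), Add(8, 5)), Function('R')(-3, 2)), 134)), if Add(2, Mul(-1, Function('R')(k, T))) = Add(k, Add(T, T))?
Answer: 1762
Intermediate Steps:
Function('R')(k, T) = Add(2, Mul(-1, k), Mul(-2, T)) (Function('R')(k, T) = Add(2, Mul(-1, Add(k, Add(T, T)))) = Add(2, Mul(-1, Add(k, Mul(2, T)))) = Add(2, Add(Mul(-1, k), Mul(-2, T))) = Add(2, Mul(-1, k), Mul(-2, T)))
Add(Add(9, 11), Mul(Mul(Mul(Add(3, -2), Add(8, 5)), Function('R')(-3, 2)), 134)) = Add(Add(9, 11), Mul(Mul(Mul(Add(3, -2), Add(8, 5)), Add(2, Mul(-1, -3), Mul(-2, 2))), 134)) = Add(20, Mul(Mul(Mul(1, 13), Add(2, 3, -4)), 134)) = Add(20, Mul(Mul(13, 1), 134)) = Add(20, Mul(13, 134)) = Add(20, 1742) = 1762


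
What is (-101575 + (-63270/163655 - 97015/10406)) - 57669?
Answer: -54241620153273/340598786 ≈ -1.5925e+5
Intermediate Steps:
(-101575 + (-63270/163655 - 97015/10406)) - 57669 = (-101575 + (-63270*1/163655 - 97015*1/10406)) - 57669 = (-101575 + (-12654/32731 - 97015/10406)) - 57669 = (-101575 - 3307075489/340598786) - 57669 = -34599628763439/340598786 - 57669 = -54241620153273/340598786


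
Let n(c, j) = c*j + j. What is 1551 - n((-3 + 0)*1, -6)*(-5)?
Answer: 1611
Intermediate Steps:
n(c, j) = j + c*j
1551 - n((-3 + 0)*1, -6)*(-5) = 1551 - (-6*(1 + (-3 + 0)*1))*(-5) = 1551 - (-6*(1 - 3*1))*(-5) = 1551 - (-6*(1 - 3))*(-5) = 1551 - (-6*(-2))*(-5) = 1551 - 12*(-5) = 1551 - 1*(-60) = 1551 + 60 = 1611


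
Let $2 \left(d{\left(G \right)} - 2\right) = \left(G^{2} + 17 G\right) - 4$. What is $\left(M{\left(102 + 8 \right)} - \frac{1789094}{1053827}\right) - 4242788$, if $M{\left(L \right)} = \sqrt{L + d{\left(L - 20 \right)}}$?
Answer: $- \frac{4471166338770}{1053827} + 5 \sqrt{197} \approx -4.2427 \cdot 10^{6}$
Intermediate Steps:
$d{\left(G \right)} = \frac{G^{2}}{2} + \frac{17 G}{2}$ ($d{\left(G \right)} = 2 + \frac{\left(G^{2} + 17 G\right) - 4}{2} = 2 + \frac{-4 + G^{2} + 17 G}{2} = 2 + \left(-2 + \frac{G^{2}}{2} + \frac{17 G}{2}\right) = \frac{G^{2}}{2} + \frac{17 G}{2}$)
$M{\left(L \right)} = \sqrt{L + \frac{\left(-20 + L\right) \left(-3 + L\right)}{2}}$ ($M{\left(L \right)} = \sqrt{L + \frac{\left(L - 20\right) \left(17 + \left(L - 20\right)\right)}{2}} = \sqrt{L + \frac{\left(-20 + L\right) \left(17 + \left(-20 + L\right)\right)}{2}} = \sqrt{L + \frac{\left(-20 + L\right) \left(-3 + L\right)}{2}}$)
$\left(M{\left(102 + 8 \right)} - \frac{1789094}{1053827}\right) - 4242788 = \left(\frac{\sqrt{120 - 42 \left(102 + 8\right) + 2 \left(102 + 8\right)^{2}}}{2} - \frac{1789094}{1053827}\right) - 4242788 = \left(\frac{\sqrt{120 - 4620 + 2 \cdot 110^{2}}}{2} - 1789094 \cdot \frac{1}{1053827}\right) - 4242788 = \left(\frac{\sqrt{120 - 4620 + 2 \cdot 12100}}{2} - \frac{1789094}{1053827}\right) - 4242788 = \left(\frac{\sqrt{120 - 4620 + 24200}}{2} - \frac{1789094}{1053827}\right) - 4242788 = \left(\frac{\sqrt{19700}}{2} - \frac{1789094}{1053827}\right) - 4242788 = \left(\frac{10 \sqrt{197}}{2} - \frac{1789094}{1053827}\right) - 4242788 = \left(5 \sqrt{197} - \frac{1789094}{1053827}\right) - 4242788 = \left(- \frac{1789094}{1053827} + 5 \sqrt{197}\right) - 4242788 = - \frac{4471166338770}{1053827} + 5 \sqrt{197}$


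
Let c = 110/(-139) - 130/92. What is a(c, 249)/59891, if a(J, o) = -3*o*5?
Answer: -3735/59891 ≈ -0.062363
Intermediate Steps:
c = -14095/6394 (c = 110*(-1/139) - 130*1/92 = -110/139 - 65/46 = -14095/6394 ≈ -2.2044)
a(J, o) = -15*o
a(c, 249)/59891 = -15*249/59891 = -3735*1/59891 = -3735/59891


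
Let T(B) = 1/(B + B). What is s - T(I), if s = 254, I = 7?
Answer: 3555/14 ≈ 253.93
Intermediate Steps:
T(B) = 1/(2*B)
s - T(I) = 254 - 1/(2*7) = 254 - 1*1/14 = 254 - 1/14 = 3555/14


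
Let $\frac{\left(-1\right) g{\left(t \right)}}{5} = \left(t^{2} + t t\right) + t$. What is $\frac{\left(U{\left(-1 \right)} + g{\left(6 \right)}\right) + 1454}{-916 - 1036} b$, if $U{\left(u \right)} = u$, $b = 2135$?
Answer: $- \frac{37205}{32} \approx -1162.7$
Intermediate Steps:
$g{\left(t \right)} = - 10 t^{2} - 5 t$ ($g{\left(t \right)} = - 5 \left(\left(t^{2} + t t\right) + t\right) = - 5 \left(\left(t^{2} + t^{2}\right) + t\right) = - 5 \left(2 t^{2} + t\right) = - 5 \left(t + 2 t^{2}\right) = - 10 t^{2} - 5 t$)
$\frac{\left(U{\left(-1 \right)} + g{\left(6 \right)}\right) + 1454}{-916 - 1036} b = \frac{\left(-1 - 30 \left(1 + 2 \cdot 6\right)\right) + 1454}{-916 - 1036} \cdot 2135 = \frac{\left(-1 - 30 \left(1 + 12\right)\right) + 1454}{-1952} \cdot 2135 = \left(\left(-1 - 30 \cdot 13\right) + 1454\right) \left(- \frac{1}{1952}\right) 2135 = \left(\left(-1 - 390\right) + 1454\right) \left(- \frac{1}{1952}\right) 2135 = \left(-391 + 1454\right) \left(- \frac{1}{1952}\right) 2135 = 1063 \left(- \frac{1}{1952}\right) 2135 = \left(- \frac{1063}{1952}\right) 2135 = - \frac{37205}{32}$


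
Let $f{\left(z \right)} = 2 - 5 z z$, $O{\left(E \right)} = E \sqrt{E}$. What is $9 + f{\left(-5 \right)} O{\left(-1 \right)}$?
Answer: $9 + 123 i \approx 9.0 + 123.0 i$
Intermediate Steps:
$O{\left(E \right)} = E^{\frac{3}{2}}$
$f{\left(z \right)} = 2 - 5 z^{2}$
$9 + f{\left(-5 \right)} O{\left(-1 \right)} = 9 + \left(2 - 5 \left(-5\right)^{2}\right) \left(-1\right)^{\frac{3}{2}} = 9 + \left(2 - 125\right) \left(- i\right) = 9 - 123 \left(- i\right) = 9 + 123 i$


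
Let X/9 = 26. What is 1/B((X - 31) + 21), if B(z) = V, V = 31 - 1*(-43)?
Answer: 1/74 ≈ 0.013514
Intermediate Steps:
X = 234 (X = 9*26 = 234)
V = 74 (V = 31 + 43 = 74)
B(z) = 74
1/B((X - 31) + 21) = 1/74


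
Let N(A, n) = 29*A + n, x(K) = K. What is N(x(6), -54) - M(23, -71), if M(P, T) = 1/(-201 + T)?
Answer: 32641/272 ≈ 120.00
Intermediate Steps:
N(A, n) = n + 29*A
N(x(6), -54) - M(23, -71) = (-54 + 29*6) - 1/(-201 - 71) = (-54 + 174) - 1/(-272) = 120 - 1*(-1/272) = 120 + 1/272 = 32641/272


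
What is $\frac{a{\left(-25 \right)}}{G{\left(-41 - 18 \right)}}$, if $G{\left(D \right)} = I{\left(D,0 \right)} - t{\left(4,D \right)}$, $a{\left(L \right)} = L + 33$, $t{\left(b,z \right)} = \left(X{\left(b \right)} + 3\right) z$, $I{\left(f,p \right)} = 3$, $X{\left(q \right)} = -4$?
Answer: $- \frac{1}{7} \approx -0.14286$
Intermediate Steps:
$t{\left(b,z \right)} = - z$ ($t{\left(b,z \right)} = \left(-4 + 3\right) z = - z$)
$a{\left(L \right)} = 33 + L$
$G{\left(D \right)} = 3 + D$ ($G{\left(D \right)} = 3 - - D = 3 + D$)
$\frac{a{\left(-25 \right)}}{G{\left(-41 - 18 \right)}} = \frac{33 - 25}{3 - 59} = \frac{8}{3 - 59} = \frac{8}{-56} = 8 \left(- \frac{1}{56}\right) = - \frac{1}{7}$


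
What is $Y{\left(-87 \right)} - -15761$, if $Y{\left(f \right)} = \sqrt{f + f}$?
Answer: $15761 + i \sqrt{174} \approx 15761.0 + 13.191 i$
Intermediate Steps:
$Y{\left(f \right)} = \sqrt{2} \sqrt{f}$ ($Y{\left(f \right)} = \sqrt{2 f} = \sqrt{2} \sqrt{f}$)
$Y{\left(-87 \right)} - -15761 = \sqrt{2} \sqrt{-87} - -15761 = \sqrt{2} i \sqrt{87} + 15761 = i \sqrt{174} + 15761 = 15761 + i \sqrt{174}$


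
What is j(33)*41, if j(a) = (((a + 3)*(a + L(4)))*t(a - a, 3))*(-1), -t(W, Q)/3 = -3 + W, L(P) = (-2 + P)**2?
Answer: -491508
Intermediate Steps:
t(W, Q) = 9 - 3*W (t(W, Q) = -3*(-3 + W) = 9 - 3*W)
j(a) = -9*(3 + a)*(4 + a) (j(a) = (((a + 3)*(a + (-2 + 4)**2))*(9 - 3*(a - a)))*(-1) = (((3 + a)*(a + 2**2))*(9 - 3*0))*(-1) = (((3 + a)*(a + 4))*(9 + 0))*(-1) = (((3 + a)*(4 + a))*9)*(-1) = (9*(3 + a)*(4 + a))*(-1) = -9*(3 + a)*(4 + a))
j(33)*41 = (-108 - 63*33 - 9*33**2)*41 = (-108 - 2079 - 9*1089)*41 = (-108 - 2079 - 9801)*41 = -11988*41 = -491508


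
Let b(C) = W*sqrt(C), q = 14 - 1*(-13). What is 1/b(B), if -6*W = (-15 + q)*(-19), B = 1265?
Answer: sqrt(1265)/48070 ≈ 0.00073990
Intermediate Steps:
q = 27 (q = 14 + 13 = 27)
W = 38 (W = -(-15 + 27)*(-19)/6 = -2*(-19) = -1/6*(-228) = 38)
b(C) = 38*sqrt(C)
1/b(B) = 1/(38*sqrt(1265)) = sqrt(1265)/48070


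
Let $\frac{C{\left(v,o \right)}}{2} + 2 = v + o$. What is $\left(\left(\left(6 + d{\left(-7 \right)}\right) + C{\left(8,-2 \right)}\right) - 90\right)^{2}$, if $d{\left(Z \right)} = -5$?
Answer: $6561$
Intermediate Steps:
$C{\left(v,o \right)} = -4 + 2 o + 2 v$ ($C{\left(v,o \right)} = -4 + 2 \left(v + o\right) = -4 + 2 \left(o + v\right) = -4 + \left(2 o + 2 v\right) = -4 + 2 o + 2 v$)
$\left(\left(\left(6 + d{\left(-7 \right)}\right) + C{\left(8,-2 \right)}\right) - 90\right)^{2} = \left(\left(\left(6 - 5\right) + \left(-4 + 2 \left(-2\right) + 2 \cdot 8\right)\right) - 90\right)^{2} = \left(\left(1 - -8\right) - 90\right)^{2} = \left(\left(1 + 8\right) - 90\right)^{2} = \left(9 - 90\right)^{2} = \left(-81\right)^{2} = 6561$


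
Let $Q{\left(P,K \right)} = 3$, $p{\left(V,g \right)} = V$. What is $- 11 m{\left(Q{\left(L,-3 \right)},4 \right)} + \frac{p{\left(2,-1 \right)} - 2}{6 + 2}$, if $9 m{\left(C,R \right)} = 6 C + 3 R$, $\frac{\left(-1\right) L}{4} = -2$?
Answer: $- \frac{110}{3} \approx -36.667$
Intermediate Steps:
$L = 8$ ($L = \left(-4\right) \left(-2\right) = 8$)
$m{\left(C,R \right)} = \frac{R}{3} + \frac{2 C}{3}$ ($m{\left(C,R \right)} = \frac{6 C + 3 R}{9} = \frac{3 R + 6 C}{9} = \frac{R}{3} + \frac{2 C}{3}$)
$- 11 m{\left(Q{\left(L,-3 \right)},4 \right)} + \frac{p{\left(2,-1 \right)} - 2}{6 + 2} = - 11 \left(\frac{1}{3} \cdot 4 + \frac{2}{3} \cdot 3\right) + \frac{2 - 2}{6 + 2} = - 11 \left(\frac{4}{3} + 2\right) + \frac{0}{8} = \left(-11\right) \frac{10}{3} + 0 \cdot \frac{1}{8} = - \frac{110}{3} + 0 = - \frac{110}{3}$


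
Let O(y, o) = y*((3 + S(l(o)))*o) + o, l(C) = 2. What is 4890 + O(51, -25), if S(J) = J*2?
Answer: -4060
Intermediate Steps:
S(J) = 2*J
O(y, o) = o + 7*o*y (O(y, o) = y*((3 + 2*2)*o) + o = y*((3 + 4)*o) + o = y*(7*o) + o = 7*o*y + o = o + 7*o*y)
4890 + O(51, -25) = 4890 - 25*(1 + 7*51) = 4890 - 25*(1 + 357) = 4890 - 25*358 = 4890 - 8950 = -4060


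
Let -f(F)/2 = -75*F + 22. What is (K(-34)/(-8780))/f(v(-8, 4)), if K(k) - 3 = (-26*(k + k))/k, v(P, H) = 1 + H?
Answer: 49/6198680 ≈ 7.9049e-6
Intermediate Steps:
f(F) = -44 + 150*F (f(F) = -2*(-75*F + 22) = -2*(22 - 75*F) = -44 + 150*F)
K(k) = -49 (K(k) = 3 + (-26*(k + k))/k = 3 + (-52*k)/k = 3 - 52 = -49)
(K(-34)/(-8780))/f(v(-8, 4)) = (-49/(-8780))/(-44 + 150*(1 + 4)) = (-49*(-1/8780))/(-44 + 150*5) = 49/(8780*(-44 + 750)) = (49/8780)/706 = (49/8780)*(1/706) = 49/6198680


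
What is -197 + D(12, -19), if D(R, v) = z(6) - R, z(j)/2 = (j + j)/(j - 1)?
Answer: -1021/5 ≈ -204.20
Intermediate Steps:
z(j) = 4*j/(-1 + j) (z(j) = 2*((j + j)/(j - 1)) = 2*((2*j)/(-1 + j)) = 2*(2*j/(-1 + j)) = 4*j/(-1 + j))
D(R, v) = 24/5 - R (D(R, v) = 4*6/(-1 + 6) - R = 4*6/5 - R = 4*6*(⅕) - R = 24/5 - R)
-197 + D(12, -19) = -197 + (24/5 - 1*12) = -197 + (24/5 - 12) = -197 - 36/5 = -1021/5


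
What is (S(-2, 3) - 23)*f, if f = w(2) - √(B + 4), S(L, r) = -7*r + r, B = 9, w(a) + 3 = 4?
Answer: -41 + 41*√13 ≈ 106.83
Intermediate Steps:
w(a) = 1 (w(a) = -3 + 4 = 1)
S(L, r) = -6*r
f = 1 - √13 (f = 1 - √(9 + 4) = 1 - √13 ≈ -2.6056)
(S(-2, 3) - 23)*f = (-6*3 - 23)*(1 - √13) = (-18 - 23)*(1 - √13) = -41*(1 - √13) = -41 + 41*√13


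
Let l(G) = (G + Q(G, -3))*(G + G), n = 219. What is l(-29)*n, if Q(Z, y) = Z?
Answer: 736716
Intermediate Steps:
l(G) = 4*G² (l(G) = (G + G)*(G + G) = (2*G)*(2*G) = 4*G²)
l(-29)*n = (4*(-29)²)*219 = (4*841)*219 = 3364*219 = 736716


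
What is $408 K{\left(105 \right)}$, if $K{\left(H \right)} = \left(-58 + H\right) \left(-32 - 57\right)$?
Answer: $-1706664$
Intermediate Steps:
$K{\left(H \right)} = 5162 - 89 H$ ($K{\left(H \right)} = \left(-58 + H\right) \left(-89\right) = 5162 - 89 H$)
$408 K{\left(105 \right)} = 408 \left(5162 - 9345\right) = 408 \left(-4183\right) = -1706664$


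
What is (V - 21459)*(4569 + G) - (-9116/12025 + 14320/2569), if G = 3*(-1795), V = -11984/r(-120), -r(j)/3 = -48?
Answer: 1629112160239012/92676675 ≈ 1.7578e+7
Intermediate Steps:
r(j) = 144 (r(j) = -3*(-48) = 144)
V = -749/9 (V = -11984/144 = -11984*1/144 = -749/9 ≈ -83.222)
G = -5385
(V - 21459)*(4569 + G) - (-9116/12025 + 14320/2569) = (-749/9 - 21459)*(4569 - 5385) - (-9116/12025 + 14320/2569) = -193880/9*(-816) - (-9116*1/12025 + 14320*(1/2569)) = 52735360/3 - (-9116/12025 + 14320/2569) = 52735360/3 - 1*148778996/30892225 = 52735360/3 - 148778996/30892225 = 1629112160239012/92676675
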